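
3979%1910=159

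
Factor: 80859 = 3^1*26953^1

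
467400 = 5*93480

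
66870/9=7430 = 7430.00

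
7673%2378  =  539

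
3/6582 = 1/2194= 0.00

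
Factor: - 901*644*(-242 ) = 140419048= 2^3*7^1*11^2  *17^1*23^1 *53^1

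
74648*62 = 4628176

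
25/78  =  25/78  =  0.32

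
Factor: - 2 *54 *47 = -2^2*3^3*  47^1 = - 5076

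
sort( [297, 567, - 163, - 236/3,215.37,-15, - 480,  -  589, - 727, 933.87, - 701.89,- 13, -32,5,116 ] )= [ - 727, - 701.89,-589, - 480,-163, -236/3,-32,-15, - 13, 5, 116, 215.37, 297, 567, 933.87 ]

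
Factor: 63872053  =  7^1*19^1*79^1*6079^1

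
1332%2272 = 1332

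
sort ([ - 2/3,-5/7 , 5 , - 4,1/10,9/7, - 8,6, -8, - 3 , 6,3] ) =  [ - 8,- 8, - 4, - 3, - 5/7, - 2/3, 1/10, 9/7,3,  5,6,6 ]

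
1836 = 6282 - 4446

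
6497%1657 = 1526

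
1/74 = 1/74 = 0.01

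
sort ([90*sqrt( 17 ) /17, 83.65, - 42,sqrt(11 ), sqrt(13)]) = [-42 , sqrt(11), sqrt(13), 90*sqrt( 17)/17, 83.65 ]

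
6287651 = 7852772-1565121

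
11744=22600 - 10856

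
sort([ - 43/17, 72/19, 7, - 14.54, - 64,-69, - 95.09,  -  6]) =[  -  95.09, - 69, - 64,-14.54, - 6,-43/17  ,  72/19, 7 ] 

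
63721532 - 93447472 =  - 29725940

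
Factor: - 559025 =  - 5^2*59^1*379^1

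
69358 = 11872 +57486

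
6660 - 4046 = 2614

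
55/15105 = 11/3021=0.00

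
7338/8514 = 1223/1419 = 0.86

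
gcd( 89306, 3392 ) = 2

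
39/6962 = 39/6962 = 0.01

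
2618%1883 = 735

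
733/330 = 733/330 = 2.22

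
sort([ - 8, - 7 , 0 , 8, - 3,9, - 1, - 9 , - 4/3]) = [-9 , - 8, - 7, - 3, - 4/3, - 1,  0,8 , 9 ] 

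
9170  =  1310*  7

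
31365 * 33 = 1035045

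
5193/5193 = 1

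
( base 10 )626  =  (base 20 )1b6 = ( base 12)442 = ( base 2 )1001110010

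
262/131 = 2 = 2.00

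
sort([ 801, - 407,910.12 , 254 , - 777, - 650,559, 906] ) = [ - 777, - 650, - 407, 254, 559,801, 906, 910.12 ] 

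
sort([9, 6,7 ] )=[ 6, 7, 9 ]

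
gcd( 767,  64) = 1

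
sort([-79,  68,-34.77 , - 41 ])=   [ - 79, -41, - 34.77, 68]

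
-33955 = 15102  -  49057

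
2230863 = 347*6429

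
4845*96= 465120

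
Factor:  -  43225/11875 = - 5^( - 2)  *  7^1*13^1 = -91/25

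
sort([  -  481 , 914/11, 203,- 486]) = [ - 486, - 481,914/11,203] 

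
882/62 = 14+7/31 = 14.23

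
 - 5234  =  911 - 6145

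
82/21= 82/21=3.90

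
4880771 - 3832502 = 1048269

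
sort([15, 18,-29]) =[ - 29,15, 18] 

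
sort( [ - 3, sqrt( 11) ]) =[ - 3, sqrt(11)]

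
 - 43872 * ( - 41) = 1798752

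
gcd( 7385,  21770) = 35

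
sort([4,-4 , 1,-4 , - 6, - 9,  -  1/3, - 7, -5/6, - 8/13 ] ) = [ - 9, - 7, - 6, - 4, - 4,-5/6,-8/13, - 1/3,1,4]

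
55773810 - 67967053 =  - 12193243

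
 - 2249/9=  - 2249/9 = -249.89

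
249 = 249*1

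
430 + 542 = 972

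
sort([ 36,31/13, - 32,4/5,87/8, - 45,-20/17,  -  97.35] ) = [ - 97.35, - 45, - 32, - 20/17, 4/5,31/13,87/8,36 ] 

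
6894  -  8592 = -1698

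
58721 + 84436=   143157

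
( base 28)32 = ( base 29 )2S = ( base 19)4A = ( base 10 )86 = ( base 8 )126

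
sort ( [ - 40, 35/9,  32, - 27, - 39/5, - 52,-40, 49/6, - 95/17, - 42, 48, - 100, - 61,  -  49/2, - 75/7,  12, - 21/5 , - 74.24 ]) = [ - 100 , - 74.24, - 61, - 52, - 42, - 40, - 40, - 27, - 49/2, - 75/7, - 39/5, - 95/17, - 21/5,  35/9,49/6,  12,32, 48]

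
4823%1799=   1225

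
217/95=2 + 27/95= 2.28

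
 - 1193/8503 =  - 1 +7310/8503 = -0.14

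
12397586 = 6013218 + 6384368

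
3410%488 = 482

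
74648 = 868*86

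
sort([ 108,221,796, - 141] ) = [ - 141, 108,  221,796] 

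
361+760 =1121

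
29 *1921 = 55709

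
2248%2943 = 2248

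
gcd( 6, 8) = 2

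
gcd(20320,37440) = 160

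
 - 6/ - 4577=6/4577 =0.00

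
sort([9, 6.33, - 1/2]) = [ - 1/2,6.33,9]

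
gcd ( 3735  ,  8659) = 1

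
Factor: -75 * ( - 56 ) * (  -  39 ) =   -  2^3*3^2*5^2*7^1 *13^1 = -163800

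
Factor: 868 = 2^2*7^1*31^1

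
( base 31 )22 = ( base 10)64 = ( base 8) 100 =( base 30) 24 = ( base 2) 1000000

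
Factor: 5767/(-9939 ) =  -3^( - 1 )*73^1 * 79^1*3313^( - 1 ) 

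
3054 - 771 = 2283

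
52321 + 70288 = 122609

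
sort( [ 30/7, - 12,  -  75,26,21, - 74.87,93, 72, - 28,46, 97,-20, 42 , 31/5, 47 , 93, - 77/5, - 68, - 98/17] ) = [ - 75, - 74.87, -68, - 28,- 20,-77/5, - 12, - 98/17, 30/7, 31/5, 21 , 26, 42, 46, 47, 72, 93, 93, 97 ]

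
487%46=27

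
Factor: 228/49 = 2^2*3^1*7^(-2 ) *19^1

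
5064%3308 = 1756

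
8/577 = 8/577  =  0.01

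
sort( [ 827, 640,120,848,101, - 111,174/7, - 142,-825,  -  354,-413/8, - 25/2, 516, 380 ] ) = [-825,-354,- 142, - 111, - 413/8, - 25/2,  174/7,  101, 120,  380,516, 640,827,848 ]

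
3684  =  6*614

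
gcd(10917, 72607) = 1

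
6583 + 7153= 13736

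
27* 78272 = 2113344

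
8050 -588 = 7462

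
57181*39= 2230059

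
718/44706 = 359/22353 = 0.02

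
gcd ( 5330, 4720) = 10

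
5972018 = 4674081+1297937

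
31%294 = 31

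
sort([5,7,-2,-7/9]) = [-2, - 7/9 , 5, 7]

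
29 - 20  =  9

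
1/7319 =1/7319 = 0.00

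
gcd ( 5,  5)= 5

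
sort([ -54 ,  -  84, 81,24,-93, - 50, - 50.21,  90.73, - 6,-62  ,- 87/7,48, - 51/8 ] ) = [-93, - 84, - 62 ,-54,-50.21,-50,-87/7,-51/8,-6,24, 48,81, 90.73 ]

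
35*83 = 2905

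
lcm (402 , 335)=2010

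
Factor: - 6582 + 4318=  - 2264 = - 2^3*283^1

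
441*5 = 2205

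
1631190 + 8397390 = 10028580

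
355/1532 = 355/1532  =  0.23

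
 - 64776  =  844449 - 909225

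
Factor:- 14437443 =  -  3^1*4812481^1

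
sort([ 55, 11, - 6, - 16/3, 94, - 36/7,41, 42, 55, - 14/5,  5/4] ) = [ - 6, - 16/3 , - 36/7, - 14/5,5/4, 11, 41,42 , 55,  55,94 ] 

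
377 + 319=696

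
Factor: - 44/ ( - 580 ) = 11/145 =5^( - 1)*11^1*29^ ( - 1 ) 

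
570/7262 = 285/3631 = 0.08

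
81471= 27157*3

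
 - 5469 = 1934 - 7403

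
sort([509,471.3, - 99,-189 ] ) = [ -189, - 99, 471.3, 509 ]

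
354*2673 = 946242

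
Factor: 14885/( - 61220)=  - 2^( - 2)*13^1*229^1*3061^( - 1) = -2977/12244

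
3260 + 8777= 12037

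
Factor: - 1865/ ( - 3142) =2^( -1)*5^1 * 373^1*1571^(-1 )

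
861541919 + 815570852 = 1677112771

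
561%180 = 21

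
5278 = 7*754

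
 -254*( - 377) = 95758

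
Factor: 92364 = 2^2*3^1 * 43^1*179^1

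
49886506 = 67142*743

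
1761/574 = 3+ 39/574 = 3.07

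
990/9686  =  495/4843 = 0.10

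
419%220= 199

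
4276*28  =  119728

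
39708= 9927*4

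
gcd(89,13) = 1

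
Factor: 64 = 2^6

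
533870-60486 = 473384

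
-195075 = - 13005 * 15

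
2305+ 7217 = 9522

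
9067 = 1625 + 7442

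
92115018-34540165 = 57574853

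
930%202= 122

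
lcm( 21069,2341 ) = 21069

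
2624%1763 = 861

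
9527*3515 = 33487405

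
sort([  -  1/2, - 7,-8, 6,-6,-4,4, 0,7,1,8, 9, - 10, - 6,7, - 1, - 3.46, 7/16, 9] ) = [-10,-8, - 7, - 6,  -  6,  -  4,-3.46, - 1,-1/2,0,7/16 , 1, 4,6,7, 7,8,  9, 9]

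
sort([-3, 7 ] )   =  [ - 3, 7 ] 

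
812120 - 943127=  - 131007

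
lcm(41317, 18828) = 1487412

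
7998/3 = 2666=2666.00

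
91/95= 91/95 = 0.96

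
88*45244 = 3981472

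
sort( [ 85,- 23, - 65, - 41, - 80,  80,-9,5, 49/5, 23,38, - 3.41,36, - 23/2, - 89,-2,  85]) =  [ -89, - 80, - 65, - 41, - 23, - 23/2, - 9,-3.41, - 2,5,49/5, 23,  36, 38, 80,85,85]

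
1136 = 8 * 142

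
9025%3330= 2365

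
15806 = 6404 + 9402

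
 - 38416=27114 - 65530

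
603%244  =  115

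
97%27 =16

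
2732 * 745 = 2035340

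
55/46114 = 55/46114 = 0.00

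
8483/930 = 8483/930= 9.12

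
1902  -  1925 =-23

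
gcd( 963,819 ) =9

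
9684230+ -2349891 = 7334339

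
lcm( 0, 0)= 0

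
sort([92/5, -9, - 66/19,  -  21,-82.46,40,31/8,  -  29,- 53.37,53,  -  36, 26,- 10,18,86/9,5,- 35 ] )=[- 82.46,-53.37,-36, - 35, - 29, - 21, - 10, - 9,  -  66/19,31/8, 5,86/9,18,  92/5,26,40,53 ] 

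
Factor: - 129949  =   - 29^1*4481^1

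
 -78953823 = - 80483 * 981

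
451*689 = 310739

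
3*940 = 2820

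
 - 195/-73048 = 195/73048 =0.00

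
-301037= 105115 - 406152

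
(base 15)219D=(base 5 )211443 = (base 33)6HS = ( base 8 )15723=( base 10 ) 7123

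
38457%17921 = 2615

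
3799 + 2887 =6686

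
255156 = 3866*66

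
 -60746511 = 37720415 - 98466926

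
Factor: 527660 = 2^2*5^1*7^1 * 3769^1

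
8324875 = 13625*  611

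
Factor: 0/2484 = 0^1 = 0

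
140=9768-9628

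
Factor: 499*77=38423 = 7^1*11^1*499^1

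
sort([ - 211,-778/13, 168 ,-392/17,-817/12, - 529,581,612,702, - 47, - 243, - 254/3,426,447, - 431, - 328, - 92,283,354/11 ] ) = [ - 529, - 431, - 328,-243, - 211,  -  92,- 254/3, -817/12, - 778/13, - 47, - 392/17,354/11,168 , 283, 426,447,581,612,702 ] 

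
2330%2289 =41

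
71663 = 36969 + 34694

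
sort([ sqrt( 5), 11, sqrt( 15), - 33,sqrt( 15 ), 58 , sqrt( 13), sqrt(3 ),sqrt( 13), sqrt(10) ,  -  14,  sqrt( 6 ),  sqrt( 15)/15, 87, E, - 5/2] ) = [ - 33, - 14, - 5/2 , sqrt(15) /15, sqrt(3 ) , sqrt ( 5 ), sqrt(6), E,sqrt ( 10 ),sqrt( 13 ), sqrt( 13 ),sqrt ( 15 ),  sqrt(15), 11, 58 , 87]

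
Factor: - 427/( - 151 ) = 7^1*61^1*151^( - 1 ) 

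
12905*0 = 0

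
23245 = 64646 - 41401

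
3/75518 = 3/75518 = 0.00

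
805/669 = 1 + 136/669 = 1.20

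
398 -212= 186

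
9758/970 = 4879/485 = 10.06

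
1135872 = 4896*232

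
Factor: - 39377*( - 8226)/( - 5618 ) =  - 3^2*13^2*53^( - 2 )*233^1*457^1  =  - 161957601/2809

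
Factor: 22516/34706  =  2^1*7^(-1 )*13^1*37^( - 1)*67^ ( - 1 )*433^1 = 11258/17353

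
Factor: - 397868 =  - 2^2 *17^1*5851^1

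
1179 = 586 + 593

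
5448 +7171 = 12619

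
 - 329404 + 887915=558511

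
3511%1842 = 1669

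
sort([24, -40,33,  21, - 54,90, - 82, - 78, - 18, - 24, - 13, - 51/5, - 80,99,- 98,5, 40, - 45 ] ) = [- 98, - 82, - 80, - 78, - 54, -45,-40, - 24, -18, - 13, - 51/5, 5,21, 24 , 33, 40,  90,99]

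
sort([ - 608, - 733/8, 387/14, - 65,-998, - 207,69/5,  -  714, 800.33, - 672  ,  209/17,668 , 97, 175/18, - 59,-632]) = [-998 , - 714, - 672, - 632, - 608, - 207, - 733/8 ,-65,  -  59, 175/18,209/17, 69/5, 387/14, 97 , 668, 800.33 ]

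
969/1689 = 323/563 = 0.57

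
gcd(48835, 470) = 5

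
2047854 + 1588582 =3636436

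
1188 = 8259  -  7071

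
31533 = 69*457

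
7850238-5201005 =2649233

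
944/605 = 1 + 339/605 = 1.56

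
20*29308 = 586160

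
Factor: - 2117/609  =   - 73/21 = - 3^( - 1)*7^( - 1)*73^1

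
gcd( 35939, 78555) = 1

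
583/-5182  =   - 1 + 4599/5182 = - 0.11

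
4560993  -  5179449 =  -618456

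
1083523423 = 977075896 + 106447527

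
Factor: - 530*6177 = -3273810 = - 2^1*3^1*5^1*29^1*53^1*71^1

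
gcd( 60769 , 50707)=1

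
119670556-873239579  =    -  753569023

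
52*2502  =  130104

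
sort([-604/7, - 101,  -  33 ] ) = [  -  101, - 604/7, -33 ] 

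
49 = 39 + 10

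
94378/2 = 47189 = 47189.00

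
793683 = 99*8017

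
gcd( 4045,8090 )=4045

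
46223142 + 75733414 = 121956556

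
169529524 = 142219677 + 27309847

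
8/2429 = 8/2429 = 0.00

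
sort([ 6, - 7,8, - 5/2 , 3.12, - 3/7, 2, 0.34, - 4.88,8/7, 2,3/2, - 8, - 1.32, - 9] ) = [ - 9, - 8, - 7, - 4.88, - 5/2,-1.32 , - 3/7,0.34,8/7,  3/2,2, 2, 3.12, 6 , 8 ] 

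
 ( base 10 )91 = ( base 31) 2t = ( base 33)2P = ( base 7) 160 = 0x5b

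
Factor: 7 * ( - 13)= - 7^1*13^1 = - 91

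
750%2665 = 750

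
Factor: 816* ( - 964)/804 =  - 65552/67 = - 2^4*17^1*67^( - 1 ) * 241^1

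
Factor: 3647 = 7^1 * 521^1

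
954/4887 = 106/543= 0.20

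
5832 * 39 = 227448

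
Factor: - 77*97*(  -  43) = 7^1*11^1*43^1*97^1= 321167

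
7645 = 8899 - 1254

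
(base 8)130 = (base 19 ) 4c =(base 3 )10021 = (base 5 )323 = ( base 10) 88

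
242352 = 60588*4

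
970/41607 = 970/41607 = 0.02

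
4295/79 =54 + 29/79 = 54.37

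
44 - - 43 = 87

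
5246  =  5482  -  236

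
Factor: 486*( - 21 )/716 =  - 5103/358 = -2^ ( -1)*3^6*7^1 * 179^ ( - 1) 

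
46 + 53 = 99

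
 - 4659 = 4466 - 9125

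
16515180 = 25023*660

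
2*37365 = 74730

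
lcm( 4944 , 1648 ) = 4944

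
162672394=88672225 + 74000169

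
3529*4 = 14116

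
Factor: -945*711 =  - 3^5*5^1* 7^1 * 79^1=   - 671895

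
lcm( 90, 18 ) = 90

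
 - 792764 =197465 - 990229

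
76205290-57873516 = 18331774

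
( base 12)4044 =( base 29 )884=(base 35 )5ny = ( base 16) 1B34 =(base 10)6964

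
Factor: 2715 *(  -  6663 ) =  - 3^2*5^1*181^1*2221^1 = - 18090045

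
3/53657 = 3/53657 =0.00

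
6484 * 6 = 38904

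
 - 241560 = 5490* ( - 44 )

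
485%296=189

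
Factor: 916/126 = 2^1*3^ ( -2 )*7^( - 1 ) *229^1 = 458/63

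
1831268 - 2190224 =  - 358956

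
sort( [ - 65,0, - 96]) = [ - 96, - 65,0] 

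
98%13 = 7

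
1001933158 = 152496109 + 849437049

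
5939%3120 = 2819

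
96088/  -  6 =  - 48044/3  =  - 16014.67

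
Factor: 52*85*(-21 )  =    -  2^2*3^1*5^1*7^1 * 13^1*17^1 = - 92820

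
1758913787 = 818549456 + 940364331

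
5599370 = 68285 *82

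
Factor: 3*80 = 240  =  2^4*3^1*5^1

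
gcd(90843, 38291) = 1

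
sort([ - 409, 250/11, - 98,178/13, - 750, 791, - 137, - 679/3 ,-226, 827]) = [-750, - 409,- 679/3, - 226 ,-137,-98,178/13,250/11,  791, 827] 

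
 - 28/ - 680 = 7/170 =0.04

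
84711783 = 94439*897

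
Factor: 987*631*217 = 135146949 = 3^1*7^2*31^1 * 47^1*631^1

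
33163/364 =2551/28 = 91.11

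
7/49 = 1/7 = 0.14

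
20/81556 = 5/20389 =0.00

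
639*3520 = 2249280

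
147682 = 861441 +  - 713759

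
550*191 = 105050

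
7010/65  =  1402/13=107.85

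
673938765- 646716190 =27222575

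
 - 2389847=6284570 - 8674417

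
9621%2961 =738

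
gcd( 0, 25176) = 25176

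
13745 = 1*13745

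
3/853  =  3/853  =  0.00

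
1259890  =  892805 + 367085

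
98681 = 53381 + 45300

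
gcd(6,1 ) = 1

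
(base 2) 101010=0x2A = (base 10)42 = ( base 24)1I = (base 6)110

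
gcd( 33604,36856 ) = 1084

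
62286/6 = 10381 = 10381.00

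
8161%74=21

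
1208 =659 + 549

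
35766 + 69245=105011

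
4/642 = 2/321  =  0.01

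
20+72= 92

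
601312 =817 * 736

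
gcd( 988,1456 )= 52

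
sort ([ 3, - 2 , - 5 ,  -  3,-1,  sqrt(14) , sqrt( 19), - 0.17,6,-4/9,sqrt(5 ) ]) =[-5,-3, - 2,  -  1,-4/9, - 0.17, sqrt( 5), 3,sqrt( 14),sqrt( 19), 6]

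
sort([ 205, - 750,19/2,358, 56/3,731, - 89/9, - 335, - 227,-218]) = [ -750, - 335,-227, - 218,  -  89/9, 19/2,56/3, 205, 358, 731] 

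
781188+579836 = 1361024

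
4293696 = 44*97584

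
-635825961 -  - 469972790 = -165853171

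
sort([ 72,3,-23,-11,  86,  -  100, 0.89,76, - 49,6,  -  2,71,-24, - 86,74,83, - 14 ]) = [ - 100 , - 86, - 49,  -  24, - 23, - 14 ,-11 , - 2,0.89, 3,6, 71,72, 74,  76,83,86]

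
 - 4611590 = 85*( - 54254 )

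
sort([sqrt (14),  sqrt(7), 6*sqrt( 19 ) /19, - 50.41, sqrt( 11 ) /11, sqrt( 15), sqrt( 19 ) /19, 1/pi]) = [ - 50.41, sqrt( 19 ) /19,  sqrt( 11 )/11, 1/pi,6*sqrt(19) /19,sqrt ( 7),sqrt( 14), sqrt( 15) ] 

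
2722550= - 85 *( - 32030 ) 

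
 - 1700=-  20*85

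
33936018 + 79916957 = 113852975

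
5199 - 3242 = 1957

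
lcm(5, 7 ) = 35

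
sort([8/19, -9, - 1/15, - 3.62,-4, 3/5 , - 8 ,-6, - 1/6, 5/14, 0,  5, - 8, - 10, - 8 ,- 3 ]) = [ - 10,  -  9,  -  8,  -  8, - 8 ,-6,  -  4, - 3.62,-3, - 1/6,- 1/15, 0, 5/14, 8/19,3/5, 5]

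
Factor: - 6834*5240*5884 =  - 2^6 * 3^1*5^1*17^1*67^1*131^1 * 1471^1 = - 210706981440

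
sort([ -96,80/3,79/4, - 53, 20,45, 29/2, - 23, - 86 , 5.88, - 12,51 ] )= [ - 96, - 86, - 53, - 23, - 12,5.88,29/2, 79/4,20,80/3,45,  51]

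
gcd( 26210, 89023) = 1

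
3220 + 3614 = 6834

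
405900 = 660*615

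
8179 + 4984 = 13163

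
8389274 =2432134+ 5957140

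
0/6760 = 0 = 0.00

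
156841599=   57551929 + 99289670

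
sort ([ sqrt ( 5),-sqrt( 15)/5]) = [ - sqrt(15)/5, sqrt( 5 )] 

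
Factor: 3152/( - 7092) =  - 2^2 * 3^(-2)=-4/9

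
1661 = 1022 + 639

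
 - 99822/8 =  - 49911/4=   -  12477.75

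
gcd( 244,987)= 1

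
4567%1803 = 961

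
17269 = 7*2467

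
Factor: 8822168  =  2^3*53^1*20807^1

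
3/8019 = 1/2673 = 0.00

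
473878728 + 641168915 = 1115047643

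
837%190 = 77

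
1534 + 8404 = 9938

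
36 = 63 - 27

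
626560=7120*88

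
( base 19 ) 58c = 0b11110110001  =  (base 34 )1nv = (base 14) A09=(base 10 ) 1969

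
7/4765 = 7/4765 = 0.00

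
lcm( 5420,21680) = 21680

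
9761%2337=413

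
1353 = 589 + 764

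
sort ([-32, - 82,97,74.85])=[ - 82, - 32,74.85 , 97 ] 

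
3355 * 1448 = 4858040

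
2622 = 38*69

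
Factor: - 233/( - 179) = 179^(-1)*233^1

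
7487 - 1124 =6363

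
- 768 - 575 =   -  1343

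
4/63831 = 4/63831=0.00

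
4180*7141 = 29849380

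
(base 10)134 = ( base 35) 3t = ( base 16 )86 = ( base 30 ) 4e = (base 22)62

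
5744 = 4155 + 1589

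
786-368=418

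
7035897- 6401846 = 634051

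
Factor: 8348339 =8348339^1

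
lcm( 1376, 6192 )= 12384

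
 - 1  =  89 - 90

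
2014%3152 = 2014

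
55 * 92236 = 5072980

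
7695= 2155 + 5540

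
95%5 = 0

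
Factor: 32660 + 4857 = 37517^1=37517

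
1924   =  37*52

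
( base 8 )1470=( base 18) 29E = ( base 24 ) 1a8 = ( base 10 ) 824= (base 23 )1CJ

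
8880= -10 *(-888)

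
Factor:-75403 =-75403^1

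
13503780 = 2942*4590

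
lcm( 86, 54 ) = 2322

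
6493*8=51944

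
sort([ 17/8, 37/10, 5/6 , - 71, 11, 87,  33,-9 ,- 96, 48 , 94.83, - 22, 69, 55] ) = [-96, - 71, - 22, - 9, 5/6, 17/8, 37/10, 11, 33 , 48, 55,69, 87, 94.83]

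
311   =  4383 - 4072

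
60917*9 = 548253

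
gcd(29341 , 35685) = 793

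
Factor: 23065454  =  2^1 * 11532727^1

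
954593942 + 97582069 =1052176011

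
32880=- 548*(  -  60) 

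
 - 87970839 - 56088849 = - 144059688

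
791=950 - 159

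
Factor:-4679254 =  - 2^1*2339627^1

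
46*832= 38272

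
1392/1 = 1392 =1392.00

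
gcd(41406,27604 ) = 13802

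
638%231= 176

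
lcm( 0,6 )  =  0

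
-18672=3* ( - 6224)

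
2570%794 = 188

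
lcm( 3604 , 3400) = 180200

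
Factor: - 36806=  - 2^1*7^1 * 11^1*239^1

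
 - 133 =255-388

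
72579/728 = 99 + 39/56 = 99.70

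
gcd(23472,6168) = 24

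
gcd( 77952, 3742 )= 2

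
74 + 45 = 119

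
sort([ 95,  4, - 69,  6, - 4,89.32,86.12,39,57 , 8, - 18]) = [- 69, - 18,-4,4,  6, 8,39, 57, 86.12,89.32,  95]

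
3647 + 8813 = 12460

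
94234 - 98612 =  - 4378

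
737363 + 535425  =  1272788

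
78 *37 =2886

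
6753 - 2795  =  3958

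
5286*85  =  449310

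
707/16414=707/16414 = 0.04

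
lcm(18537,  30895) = 92685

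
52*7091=368732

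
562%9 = 4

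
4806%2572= 2234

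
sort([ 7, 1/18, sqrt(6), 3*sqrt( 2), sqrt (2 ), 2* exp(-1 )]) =[ 1/18, 2*exp(  -  1 ),sqrt(2), sqrt( 6) , 3*sqrt(2), 7]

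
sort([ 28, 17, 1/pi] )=[ 1/pi, 17, 28] 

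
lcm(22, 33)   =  66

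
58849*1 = 58849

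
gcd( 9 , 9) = 9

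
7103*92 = 653476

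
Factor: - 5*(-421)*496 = 2^4*5^1*31^1*421^1 = 1044080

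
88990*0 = 0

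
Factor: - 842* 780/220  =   - 32838/11 = -2^1*3^1*11^( - 1 )*13^1*421^1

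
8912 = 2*4456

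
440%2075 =440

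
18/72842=9/36421  =  0.00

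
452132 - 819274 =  - 367142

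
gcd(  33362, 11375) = 7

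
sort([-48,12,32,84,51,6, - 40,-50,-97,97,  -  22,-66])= [ - 97 ,  -  66,-50,-48,-40, - 22 , 6,12,32,51, 84,97 ]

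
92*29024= 2670208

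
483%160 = 3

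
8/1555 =8/1555 = 0.01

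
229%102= 25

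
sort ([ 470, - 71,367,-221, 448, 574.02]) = [ - 221, - 71, 367, 448,  470,574.02]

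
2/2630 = 1/1315 = 0.00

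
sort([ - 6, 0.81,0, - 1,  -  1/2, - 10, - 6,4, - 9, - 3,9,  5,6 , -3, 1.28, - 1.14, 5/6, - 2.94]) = [ - 10, - 9, - 6 , - 6, - 3, - 3, - 2.94, - 1.14, - 1,-1/2,0,  0.81,5/6,1.28,  4, 5,6, 9]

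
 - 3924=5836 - 9760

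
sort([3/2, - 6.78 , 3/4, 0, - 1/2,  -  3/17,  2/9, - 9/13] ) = [  -  6.78, - 9/13 , - 1/2, - 3/17,0 , 2/9,3/4, 3/2]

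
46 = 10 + 36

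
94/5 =18 + 4/5=18.80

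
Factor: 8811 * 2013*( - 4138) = - 2^1*3^3*11^2 * 61^1*89^1*2069^1 = - 73393814934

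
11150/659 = 11150/659 = 16.92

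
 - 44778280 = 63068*( - 710 )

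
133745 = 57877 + 75868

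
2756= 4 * 689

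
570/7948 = 285/3974 = 0.07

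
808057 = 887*911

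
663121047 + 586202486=1249323533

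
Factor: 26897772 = 2^2*3^1*11^1*203771^1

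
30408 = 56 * 543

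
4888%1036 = 744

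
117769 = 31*3799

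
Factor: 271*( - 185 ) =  - 5^1 * 37^1*271^1= - 50135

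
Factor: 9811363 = 17^1 * 23^2*1091^1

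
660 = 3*220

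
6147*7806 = 47983482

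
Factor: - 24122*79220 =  -2^3*5^1*7^1*17^1* 233^1*1723^1=- 1910944840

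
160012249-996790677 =-836778428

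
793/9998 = 793/9998 = 0.08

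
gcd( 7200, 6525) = 225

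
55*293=16115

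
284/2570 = 142/1285 = 0.11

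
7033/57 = 123 + 22/57= 123.39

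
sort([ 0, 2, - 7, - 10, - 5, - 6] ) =[ - 10,-7, - 6, - 5,0,  2 ]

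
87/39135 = 29/13045 =0.00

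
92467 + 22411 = 114878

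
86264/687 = 125+389/687 = 125.57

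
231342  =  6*38557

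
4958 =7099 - 2141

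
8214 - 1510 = 6704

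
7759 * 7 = 54313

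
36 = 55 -19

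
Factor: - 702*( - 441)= 309582 = 2^1*3^5 * 7^2*13^1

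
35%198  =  35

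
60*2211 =132660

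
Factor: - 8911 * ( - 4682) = 2^1 * 7^1*19^1*67^1 * 2341^1 = 41721302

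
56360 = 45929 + 10431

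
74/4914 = 37/2457  =  0.02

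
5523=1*5523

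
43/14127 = 43/14127  =  0.00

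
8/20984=1/2623 = 0.00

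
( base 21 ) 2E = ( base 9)62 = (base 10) 56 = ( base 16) 38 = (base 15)3B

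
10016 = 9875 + 141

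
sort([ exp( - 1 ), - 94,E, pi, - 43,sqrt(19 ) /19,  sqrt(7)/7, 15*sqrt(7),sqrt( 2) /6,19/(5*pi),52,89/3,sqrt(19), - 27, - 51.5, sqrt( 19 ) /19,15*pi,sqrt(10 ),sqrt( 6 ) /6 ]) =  [ - 94,-51.5,-43, - 27,sqrt(19 )/19,sqrt(19 ) /19,sqrt(2 ) /6,exp( - 1 ),sqrt( 7 ) /7,sqrt( 6)/6,19/( 5*pi),E, pi , sqrt( 10 ),sqrt(19 ),89/3, 15*sqrt(7),15*pi,52]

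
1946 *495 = 963270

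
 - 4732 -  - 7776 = 3044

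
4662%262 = 208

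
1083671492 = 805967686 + 277703806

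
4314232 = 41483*104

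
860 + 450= 1310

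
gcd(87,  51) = 3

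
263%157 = 106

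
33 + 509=542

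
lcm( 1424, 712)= 1424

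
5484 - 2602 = 2882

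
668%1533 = 668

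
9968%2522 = 2402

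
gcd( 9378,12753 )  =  9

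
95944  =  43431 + 52513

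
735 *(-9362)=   -  6881070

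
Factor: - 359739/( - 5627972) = 2^( - 2)*3^2*7^( - 1)*29^( - 2 )*239^( - 1 )*39971^1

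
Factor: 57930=2^1*3^1*5^1 * 1931^1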